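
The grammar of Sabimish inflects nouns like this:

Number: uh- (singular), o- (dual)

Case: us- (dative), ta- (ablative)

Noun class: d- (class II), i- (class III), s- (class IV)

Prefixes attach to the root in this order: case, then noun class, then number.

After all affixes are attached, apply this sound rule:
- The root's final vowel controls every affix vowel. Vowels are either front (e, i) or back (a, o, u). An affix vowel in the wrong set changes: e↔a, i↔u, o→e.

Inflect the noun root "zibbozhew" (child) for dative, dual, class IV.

Attach case dative us- → uszibbozhew.
Attach noun class class IV s- → suszibbozhew.
Attach number dual o- → osuszibbozhew.
Apply vowel harmony: osuszibbozhew → esiszibbozhew.

esiszibbozhew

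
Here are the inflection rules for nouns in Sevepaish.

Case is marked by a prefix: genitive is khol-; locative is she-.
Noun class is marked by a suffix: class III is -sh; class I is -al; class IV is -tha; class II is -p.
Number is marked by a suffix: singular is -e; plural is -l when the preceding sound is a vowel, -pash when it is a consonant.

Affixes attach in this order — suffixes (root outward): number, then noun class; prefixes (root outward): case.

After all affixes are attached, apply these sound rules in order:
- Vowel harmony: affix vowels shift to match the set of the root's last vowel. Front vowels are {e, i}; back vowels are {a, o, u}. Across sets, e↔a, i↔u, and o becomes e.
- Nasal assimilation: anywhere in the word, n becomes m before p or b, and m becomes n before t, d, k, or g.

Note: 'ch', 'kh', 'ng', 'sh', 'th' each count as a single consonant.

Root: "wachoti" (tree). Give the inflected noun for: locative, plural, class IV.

Attach number plural -l (after vowel 'i') → wachotil.
Attach case locative she- → shewachotil.
Attach noun class class IV -tha → shewachotiltha.
Apply vowel harmony: shewachotiltha → shewachotilthe.
Nasal assimilation: no change.

shewachotilthe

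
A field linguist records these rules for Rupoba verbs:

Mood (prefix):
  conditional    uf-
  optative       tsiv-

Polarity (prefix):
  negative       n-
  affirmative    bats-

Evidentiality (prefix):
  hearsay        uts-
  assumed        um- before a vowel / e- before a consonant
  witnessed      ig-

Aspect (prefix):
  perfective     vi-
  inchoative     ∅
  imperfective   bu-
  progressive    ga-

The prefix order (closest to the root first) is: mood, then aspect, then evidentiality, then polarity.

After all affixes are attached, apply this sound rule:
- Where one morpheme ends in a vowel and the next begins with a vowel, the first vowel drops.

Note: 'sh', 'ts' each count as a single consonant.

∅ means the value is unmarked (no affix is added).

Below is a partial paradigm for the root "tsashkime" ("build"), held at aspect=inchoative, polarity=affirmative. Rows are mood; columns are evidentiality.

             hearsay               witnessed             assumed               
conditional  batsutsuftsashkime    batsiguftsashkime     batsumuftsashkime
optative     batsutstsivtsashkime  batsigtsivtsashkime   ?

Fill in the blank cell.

Attach mood optative tsiv- → tsivtsashkime.
aspect = inchoative: zero marking, form stays tsivtsashkime.
Attach evidentiality assumed e- (before consonant 'ts') → etsivtsashkime.
Attach polarity affirmative bats- → batsetsivtsashkime.
Vowel deletion: no change.

batsetsivtsashkime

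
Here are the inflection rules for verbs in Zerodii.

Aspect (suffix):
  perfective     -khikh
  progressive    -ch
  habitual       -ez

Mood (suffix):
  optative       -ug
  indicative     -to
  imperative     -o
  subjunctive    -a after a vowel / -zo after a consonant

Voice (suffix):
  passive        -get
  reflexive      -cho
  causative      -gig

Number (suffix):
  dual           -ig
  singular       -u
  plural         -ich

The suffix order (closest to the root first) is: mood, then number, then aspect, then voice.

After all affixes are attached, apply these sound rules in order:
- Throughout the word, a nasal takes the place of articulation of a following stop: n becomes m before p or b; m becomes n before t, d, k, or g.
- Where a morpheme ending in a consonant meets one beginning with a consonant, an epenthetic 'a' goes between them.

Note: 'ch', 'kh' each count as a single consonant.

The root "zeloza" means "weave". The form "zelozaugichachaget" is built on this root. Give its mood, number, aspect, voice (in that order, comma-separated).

optative, plural, progressive, passive

Segment: zeloza-ug-ich-ch-get.
mood: -ug → optative.
number: -ich → plural.
aspect: -ch → progressive.
voice: -get → passive.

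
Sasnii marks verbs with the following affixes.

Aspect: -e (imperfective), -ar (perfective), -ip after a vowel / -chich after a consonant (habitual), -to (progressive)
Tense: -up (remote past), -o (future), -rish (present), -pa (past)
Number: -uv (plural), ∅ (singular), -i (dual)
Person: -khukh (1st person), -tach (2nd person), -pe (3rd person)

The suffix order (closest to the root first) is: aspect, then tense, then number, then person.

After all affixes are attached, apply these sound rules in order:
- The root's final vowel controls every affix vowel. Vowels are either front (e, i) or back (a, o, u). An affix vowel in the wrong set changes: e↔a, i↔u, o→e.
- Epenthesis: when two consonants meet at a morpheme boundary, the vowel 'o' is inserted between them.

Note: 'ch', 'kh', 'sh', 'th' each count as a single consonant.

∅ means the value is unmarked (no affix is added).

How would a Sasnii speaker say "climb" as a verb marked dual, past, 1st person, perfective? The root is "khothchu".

khothchuaropaukhukh

Attach aspect perfective -ar → khothchuar.
Attach tense past -pa → khothchuarpa.
Attach number dual -i → khothchuarpai.
Attach person 1st person -khukh → khothchuarpaikhukh.
Apply vowel harmony: khothchuarpaikhukh → khothchuarpaukhukh.
Apply epenthesis: khothchuarpaukhukh → khothchuaropaukhukh.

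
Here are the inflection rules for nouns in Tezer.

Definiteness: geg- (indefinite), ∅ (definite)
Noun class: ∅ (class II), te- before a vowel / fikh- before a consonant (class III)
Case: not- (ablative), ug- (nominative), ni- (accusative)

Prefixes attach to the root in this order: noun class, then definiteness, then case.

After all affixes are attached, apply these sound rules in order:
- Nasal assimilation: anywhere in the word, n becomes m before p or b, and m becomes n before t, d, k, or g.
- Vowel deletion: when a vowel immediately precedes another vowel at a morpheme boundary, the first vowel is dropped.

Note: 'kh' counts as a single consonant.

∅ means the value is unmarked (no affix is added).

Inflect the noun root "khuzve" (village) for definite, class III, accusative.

Attach noun class class III fikh- (before consonant 'kh') → fikhkhuzve.
definiteness = definite: zero marking, form stays fikhkhuzve.
Attach case accusative ni- → nifikhkhuzve.
Nasal assimilation: no change.
Vowel deletion: no change.

nifikhkhuzve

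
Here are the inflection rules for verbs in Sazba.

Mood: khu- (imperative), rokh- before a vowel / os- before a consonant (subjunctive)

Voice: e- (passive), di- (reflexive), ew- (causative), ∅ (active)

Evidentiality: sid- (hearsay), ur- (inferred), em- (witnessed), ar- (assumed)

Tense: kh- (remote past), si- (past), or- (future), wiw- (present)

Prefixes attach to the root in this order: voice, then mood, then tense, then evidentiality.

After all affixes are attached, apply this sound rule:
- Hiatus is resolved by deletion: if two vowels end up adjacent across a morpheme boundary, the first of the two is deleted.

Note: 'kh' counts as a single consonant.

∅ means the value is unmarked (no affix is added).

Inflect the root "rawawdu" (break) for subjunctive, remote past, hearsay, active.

sidkhosrawawdu

voice = active: zero marking, form stays rawawdu.
Attach mood subjunctive os- (before consonant 'r') → osrawawdu.
Attach tense remote past kh- → khosrawawdu.
Attach evidentiality hearsay sid- → sidkhosrawawdu.
Vowel deletion: no change.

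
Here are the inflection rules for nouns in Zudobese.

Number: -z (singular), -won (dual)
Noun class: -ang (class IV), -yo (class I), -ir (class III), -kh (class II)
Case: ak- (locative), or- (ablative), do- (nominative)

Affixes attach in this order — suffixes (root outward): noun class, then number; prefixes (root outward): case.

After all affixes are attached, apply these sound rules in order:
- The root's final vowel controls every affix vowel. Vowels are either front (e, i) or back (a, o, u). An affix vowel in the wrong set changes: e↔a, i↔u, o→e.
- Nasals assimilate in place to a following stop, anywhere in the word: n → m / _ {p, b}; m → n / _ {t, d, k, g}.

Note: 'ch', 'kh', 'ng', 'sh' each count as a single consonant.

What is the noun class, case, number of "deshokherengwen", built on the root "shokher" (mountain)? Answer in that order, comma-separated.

Segment: do-shokher-ang-won.
noun class: -ang → class IV.
case: do- → nominative.
number: -won → dual.

class IV, nominative, dual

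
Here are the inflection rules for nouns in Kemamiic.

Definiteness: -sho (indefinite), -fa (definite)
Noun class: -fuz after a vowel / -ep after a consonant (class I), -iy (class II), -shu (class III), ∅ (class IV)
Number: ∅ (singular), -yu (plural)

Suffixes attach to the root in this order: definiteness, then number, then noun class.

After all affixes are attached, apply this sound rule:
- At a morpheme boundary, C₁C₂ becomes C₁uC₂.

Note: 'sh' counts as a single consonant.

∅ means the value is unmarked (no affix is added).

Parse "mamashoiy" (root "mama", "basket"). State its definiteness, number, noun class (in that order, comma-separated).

Segment: mama-sho-iy.
definiteness: -sho → indefinite.
number: ∅ → singular.
noun class: -iy → class II.

indefinite, singular, class II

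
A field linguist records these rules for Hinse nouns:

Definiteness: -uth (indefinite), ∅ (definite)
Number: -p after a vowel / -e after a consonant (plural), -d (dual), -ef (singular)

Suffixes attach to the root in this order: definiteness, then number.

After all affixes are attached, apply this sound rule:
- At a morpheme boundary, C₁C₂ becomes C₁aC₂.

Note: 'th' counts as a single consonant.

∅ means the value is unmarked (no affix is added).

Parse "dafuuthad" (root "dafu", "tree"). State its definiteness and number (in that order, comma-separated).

Segment: dafu-uth-d.
definiteness: -uth → indefinite.
number: -d → dual.

indefinite, dual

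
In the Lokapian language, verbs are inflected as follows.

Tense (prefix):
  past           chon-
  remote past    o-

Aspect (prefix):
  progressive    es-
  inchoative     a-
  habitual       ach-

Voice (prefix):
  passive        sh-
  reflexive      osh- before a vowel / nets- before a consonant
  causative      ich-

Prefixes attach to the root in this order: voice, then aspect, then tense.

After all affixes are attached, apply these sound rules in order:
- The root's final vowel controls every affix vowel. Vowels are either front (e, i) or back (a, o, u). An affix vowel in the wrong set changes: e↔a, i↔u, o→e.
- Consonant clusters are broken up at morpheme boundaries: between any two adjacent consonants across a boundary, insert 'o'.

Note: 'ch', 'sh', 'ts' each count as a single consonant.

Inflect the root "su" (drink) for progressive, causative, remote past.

oasuchosu

Attach voice causative ich- → ichsu.
Attach aspect progressive es- → esichsu.
Attach tense remote past o- → oesichsu.
Apply vowel harmony: oesichsu → oasuchsu.
Apply epenthesis: oasuchsu → oasuchosu.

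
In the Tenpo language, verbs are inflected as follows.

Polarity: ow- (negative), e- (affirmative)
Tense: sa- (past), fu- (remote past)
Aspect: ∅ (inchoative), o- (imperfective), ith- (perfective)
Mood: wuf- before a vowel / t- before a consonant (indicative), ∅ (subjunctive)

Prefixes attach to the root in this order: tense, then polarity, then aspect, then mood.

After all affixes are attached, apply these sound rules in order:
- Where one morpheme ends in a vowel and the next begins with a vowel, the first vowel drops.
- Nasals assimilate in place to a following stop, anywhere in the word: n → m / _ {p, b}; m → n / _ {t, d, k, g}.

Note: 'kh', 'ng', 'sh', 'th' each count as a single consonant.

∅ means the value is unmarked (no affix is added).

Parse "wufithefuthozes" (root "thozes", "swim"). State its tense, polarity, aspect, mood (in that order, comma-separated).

remote past, affirmative, perfective, indicative

Segment: wuf-ith-e-fu-thozes.
tense: fu- → remote past.
polarity: e- → affirmative.
aspect: ith- → perfective.
mood: wuf/t- → indicative.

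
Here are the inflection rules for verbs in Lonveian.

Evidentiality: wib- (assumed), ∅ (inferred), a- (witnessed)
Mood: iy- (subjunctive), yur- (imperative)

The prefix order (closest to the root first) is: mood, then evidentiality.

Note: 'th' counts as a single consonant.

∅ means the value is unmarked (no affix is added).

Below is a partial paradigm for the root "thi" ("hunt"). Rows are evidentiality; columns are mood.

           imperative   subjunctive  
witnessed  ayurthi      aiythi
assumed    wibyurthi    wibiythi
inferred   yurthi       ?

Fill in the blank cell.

iythi

Attach mood subjunctive iy- → iythi.
evidentiality = inferred: zero marking, form stays iythi.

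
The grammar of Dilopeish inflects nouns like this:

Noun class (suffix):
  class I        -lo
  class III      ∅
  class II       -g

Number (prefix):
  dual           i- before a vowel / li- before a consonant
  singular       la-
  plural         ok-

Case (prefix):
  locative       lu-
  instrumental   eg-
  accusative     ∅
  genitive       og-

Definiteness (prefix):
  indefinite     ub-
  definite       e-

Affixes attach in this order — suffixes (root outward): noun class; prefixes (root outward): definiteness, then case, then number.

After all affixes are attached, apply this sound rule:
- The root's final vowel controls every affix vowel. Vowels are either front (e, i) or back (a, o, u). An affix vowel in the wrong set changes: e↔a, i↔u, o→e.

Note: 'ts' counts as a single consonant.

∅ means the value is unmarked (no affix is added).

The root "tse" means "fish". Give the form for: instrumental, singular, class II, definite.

Attach noun class class II -g → tseg.
Attach definiteness definite e- → etseg.
Attach case instrumental eg- → egetseg.
Attach number singular la- → laegetseg.
Apply vowel harmony: laegetseg → leegetseg.

leegetseg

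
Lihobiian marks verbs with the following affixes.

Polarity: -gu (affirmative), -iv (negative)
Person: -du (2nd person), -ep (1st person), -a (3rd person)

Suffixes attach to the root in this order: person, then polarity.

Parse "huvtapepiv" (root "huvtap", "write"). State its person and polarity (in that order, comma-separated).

Segment: huvtap-ep-iv.
person: -ep → 1st person.
polarity: -iv → negative.

1st person, negative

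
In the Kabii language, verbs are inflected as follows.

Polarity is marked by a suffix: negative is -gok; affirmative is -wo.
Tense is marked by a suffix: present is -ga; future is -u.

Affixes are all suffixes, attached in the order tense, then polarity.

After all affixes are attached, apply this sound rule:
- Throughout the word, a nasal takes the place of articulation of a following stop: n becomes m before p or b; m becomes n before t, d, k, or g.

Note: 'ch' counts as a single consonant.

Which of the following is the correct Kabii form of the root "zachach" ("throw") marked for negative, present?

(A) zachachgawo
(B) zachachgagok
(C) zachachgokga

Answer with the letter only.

B

Attach tense present -ga → zachachga.
Attach polarity negative -gok → zachachgagok.
Nasal assimilation: no change.
So the correct form is zachachgagok, option (B).
(A) zachachgawo is wrong: it uses affirmative instead of negative for polarity.
(C) zachachgokga is wrong: it has the affixes in the wrong order.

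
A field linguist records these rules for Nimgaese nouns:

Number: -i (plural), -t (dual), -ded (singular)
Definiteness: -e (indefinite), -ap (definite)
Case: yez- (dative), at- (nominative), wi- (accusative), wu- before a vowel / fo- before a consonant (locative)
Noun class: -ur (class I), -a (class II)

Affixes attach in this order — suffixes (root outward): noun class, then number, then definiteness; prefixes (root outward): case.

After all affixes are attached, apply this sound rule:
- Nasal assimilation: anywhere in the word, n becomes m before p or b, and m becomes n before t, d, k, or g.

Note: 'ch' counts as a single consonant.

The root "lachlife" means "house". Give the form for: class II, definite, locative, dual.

Attach noun class class II -a → lachlifea.
Attach number dual -t → lachlifeat.
Attach definiteness definite -ap → lachlifeatap.
Attach case locative fo- (before consonant 'l') → folachlifeatap.
Nasal assimilation: no change.

folachlifeatap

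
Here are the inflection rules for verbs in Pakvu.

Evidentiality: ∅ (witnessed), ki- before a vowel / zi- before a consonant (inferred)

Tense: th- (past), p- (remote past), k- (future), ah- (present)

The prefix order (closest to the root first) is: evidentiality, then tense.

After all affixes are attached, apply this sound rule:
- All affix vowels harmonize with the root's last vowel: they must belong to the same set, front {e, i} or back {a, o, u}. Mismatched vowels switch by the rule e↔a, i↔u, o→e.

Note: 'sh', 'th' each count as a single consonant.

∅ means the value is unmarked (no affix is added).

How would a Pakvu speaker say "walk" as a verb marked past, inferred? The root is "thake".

thzithake

Attach evidentiality inferred zi- (before consonant 'th') → zithake.
Attach tense past th- → thzithake.
Vowel harmony: no change.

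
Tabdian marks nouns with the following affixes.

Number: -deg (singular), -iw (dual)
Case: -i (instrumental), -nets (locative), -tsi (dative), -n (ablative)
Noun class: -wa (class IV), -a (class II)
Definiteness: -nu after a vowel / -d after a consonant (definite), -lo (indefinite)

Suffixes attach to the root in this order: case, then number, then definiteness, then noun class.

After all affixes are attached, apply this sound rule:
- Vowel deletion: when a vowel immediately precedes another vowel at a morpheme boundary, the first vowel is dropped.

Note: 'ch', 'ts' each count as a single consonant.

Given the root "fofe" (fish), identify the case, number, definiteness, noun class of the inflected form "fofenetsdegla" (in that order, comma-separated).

Segment: fofe-nets-deg-lo-a.
case: -nets → locative.
number: -deg → singular.
definiteness: -lo → indefinite.
noun class: -a → class II.

locative, singular, indefinite, class II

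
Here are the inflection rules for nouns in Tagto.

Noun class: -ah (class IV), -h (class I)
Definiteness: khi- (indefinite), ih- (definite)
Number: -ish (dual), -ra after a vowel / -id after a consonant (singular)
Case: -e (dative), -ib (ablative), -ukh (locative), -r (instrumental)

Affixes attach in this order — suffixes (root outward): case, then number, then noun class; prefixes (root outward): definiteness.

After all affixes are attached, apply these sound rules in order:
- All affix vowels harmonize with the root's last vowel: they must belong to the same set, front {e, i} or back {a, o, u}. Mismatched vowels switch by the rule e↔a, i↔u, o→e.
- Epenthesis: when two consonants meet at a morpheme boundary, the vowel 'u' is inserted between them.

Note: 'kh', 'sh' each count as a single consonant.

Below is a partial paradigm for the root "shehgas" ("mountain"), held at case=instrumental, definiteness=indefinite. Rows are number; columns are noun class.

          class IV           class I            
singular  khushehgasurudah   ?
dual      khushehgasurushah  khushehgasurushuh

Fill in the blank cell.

Attach case instrumental -r → shehgasr.
Attach number singular -id (after consonant 'r') → shehgasrid.
Attach noun class class I -h → shehgasridh.
Attach definiteness indefinite khi- → khishehgasridh.
Apply vowel harmony: khishehgasridh → khushehgasrudh.
Apply epenthesis: khushehgasrudh → khushehgasuruduh.

khushehgasuruduh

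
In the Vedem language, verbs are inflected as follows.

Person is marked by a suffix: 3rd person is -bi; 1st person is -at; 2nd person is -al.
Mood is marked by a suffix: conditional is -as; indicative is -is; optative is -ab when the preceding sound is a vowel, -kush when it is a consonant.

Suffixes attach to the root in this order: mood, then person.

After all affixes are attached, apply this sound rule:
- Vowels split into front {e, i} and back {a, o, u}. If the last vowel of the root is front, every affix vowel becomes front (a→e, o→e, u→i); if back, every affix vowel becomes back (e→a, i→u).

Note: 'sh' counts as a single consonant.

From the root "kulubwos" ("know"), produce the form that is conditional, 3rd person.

kulubwosasbu

Attach mood conditional -as → kulubwosas.
Attach person 3rd person -bi → kulubwosasbi.
Apply vowel harmony: kulubwosasbi → kulubwosasbu.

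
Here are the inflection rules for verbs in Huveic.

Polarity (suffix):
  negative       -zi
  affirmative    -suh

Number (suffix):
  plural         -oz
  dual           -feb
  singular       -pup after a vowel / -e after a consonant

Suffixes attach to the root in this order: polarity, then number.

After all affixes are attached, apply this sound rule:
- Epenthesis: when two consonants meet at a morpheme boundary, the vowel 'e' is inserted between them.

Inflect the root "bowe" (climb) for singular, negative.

Attach polarity negative -zi → bowezi.
Attach number singular -pup (after vowel 'i') → bowezipup.
Epenthesis: no change.

bowezipup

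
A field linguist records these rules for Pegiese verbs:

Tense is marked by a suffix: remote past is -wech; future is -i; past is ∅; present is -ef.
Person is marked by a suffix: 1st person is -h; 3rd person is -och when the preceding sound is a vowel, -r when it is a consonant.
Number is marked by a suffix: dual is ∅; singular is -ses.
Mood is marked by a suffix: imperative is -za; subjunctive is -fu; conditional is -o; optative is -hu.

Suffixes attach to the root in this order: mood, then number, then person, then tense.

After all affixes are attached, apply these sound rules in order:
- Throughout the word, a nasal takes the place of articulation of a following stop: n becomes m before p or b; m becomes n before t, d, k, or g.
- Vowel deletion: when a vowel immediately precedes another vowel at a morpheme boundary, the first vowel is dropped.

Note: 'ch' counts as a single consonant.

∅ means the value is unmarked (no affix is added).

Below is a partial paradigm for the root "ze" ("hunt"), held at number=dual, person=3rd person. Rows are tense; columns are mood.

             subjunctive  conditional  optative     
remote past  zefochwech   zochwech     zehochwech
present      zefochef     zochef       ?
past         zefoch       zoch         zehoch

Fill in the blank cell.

Attach mood optative -hu → zehu.
number = dual: zero marking, form stays zehu.
Attach person 3rd person -och (after vowel 'u') → zehuoch.
Attach tense present -ef → zehuochef.
Nasal assimilation: no change.
Apply vowel deletion: zehuochef → zehochef.

zehochef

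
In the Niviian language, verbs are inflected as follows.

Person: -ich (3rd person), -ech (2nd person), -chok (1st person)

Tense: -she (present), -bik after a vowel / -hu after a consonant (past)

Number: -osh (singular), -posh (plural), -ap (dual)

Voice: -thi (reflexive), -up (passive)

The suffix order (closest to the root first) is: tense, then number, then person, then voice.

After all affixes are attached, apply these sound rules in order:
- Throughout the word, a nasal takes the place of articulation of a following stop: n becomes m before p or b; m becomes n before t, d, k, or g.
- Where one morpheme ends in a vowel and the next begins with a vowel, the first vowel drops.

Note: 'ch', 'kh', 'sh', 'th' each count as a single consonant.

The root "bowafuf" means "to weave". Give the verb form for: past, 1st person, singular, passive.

bowafufhoshchokup

Attach tense past -hu (after consonant 'f') → bowafufhu.
Attach number singular -osh → bowafufhuosh.
Attach person 1st person -chok → bowafufhuoshchok.
Attach voice passive -up → bowafufhuoshchokup.
Nasal assimilation: no change.
Apply vowel deletion: bowafufhuoshchokup → bowafufhoshchokup.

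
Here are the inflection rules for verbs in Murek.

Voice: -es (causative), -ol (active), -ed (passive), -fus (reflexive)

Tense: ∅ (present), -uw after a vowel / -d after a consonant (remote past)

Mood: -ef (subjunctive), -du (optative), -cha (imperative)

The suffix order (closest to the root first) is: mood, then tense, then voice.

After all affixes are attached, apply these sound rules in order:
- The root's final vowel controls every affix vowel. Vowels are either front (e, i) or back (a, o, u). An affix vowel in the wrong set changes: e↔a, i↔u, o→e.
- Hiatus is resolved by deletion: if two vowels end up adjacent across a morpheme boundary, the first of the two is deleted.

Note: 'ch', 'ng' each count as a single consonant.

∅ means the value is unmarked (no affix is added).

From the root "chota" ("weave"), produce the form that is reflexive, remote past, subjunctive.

chotafdfus

Attach mood subjunctive -ef → chotaef.
Attach tense remote past -d (after consonant 'f') → chotaefd.
Attach voice reflexive -fus → chotaefdfus.
Apply vowel harmony: chotaefdfus → chotaafdfus.
Apply vowel deletion: chotaafdfus → chotafdfus.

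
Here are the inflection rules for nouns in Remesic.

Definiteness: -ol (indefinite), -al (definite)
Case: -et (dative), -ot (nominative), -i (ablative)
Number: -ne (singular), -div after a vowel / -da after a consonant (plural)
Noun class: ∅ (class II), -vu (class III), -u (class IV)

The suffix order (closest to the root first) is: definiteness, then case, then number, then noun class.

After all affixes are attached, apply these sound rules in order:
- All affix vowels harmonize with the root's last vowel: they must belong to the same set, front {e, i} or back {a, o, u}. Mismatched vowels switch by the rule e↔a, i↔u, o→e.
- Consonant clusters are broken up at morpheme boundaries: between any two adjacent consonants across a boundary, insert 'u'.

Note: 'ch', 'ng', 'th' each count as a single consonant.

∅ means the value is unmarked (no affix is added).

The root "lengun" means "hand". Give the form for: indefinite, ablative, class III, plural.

Attach definiteness indefinite -ol → lengunol.
Attach case ablative -i → lengunoli.
Attach number plural -div (after vowel 'i') → lengunolidiv.
Attach noun class class III -vu → lengunolidivvu.
Apply vowel harmony: lengunolidivvu → lengunoluduvvu.
Apply epenthesis: lengunoluduvvu → lengunoluduvuvu.

lengunoluduvuvu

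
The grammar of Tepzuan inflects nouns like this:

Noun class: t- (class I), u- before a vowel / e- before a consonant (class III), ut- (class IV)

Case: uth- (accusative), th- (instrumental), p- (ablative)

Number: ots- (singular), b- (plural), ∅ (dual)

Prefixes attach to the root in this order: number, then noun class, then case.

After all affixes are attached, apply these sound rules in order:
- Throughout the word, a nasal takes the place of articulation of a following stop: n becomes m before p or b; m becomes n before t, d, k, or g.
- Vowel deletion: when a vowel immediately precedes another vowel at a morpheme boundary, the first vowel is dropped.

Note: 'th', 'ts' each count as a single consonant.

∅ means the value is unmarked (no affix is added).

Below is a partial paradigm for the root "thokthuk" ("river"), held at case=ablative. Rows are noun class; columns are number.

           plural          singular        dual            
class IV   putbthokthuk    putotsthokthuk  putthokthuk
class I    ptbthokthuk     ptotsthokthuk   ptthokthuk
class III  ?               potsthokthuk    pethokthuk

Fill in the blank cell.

Attach number plural b- → bthokthuk.
Attach noun class class III e- (before consonant 'b') → ebthokthuk.
Attach case ablative p- → pebthokthuk.
Nasal assimilation: no change.
Vowel deletion: no change.

pebthokthuk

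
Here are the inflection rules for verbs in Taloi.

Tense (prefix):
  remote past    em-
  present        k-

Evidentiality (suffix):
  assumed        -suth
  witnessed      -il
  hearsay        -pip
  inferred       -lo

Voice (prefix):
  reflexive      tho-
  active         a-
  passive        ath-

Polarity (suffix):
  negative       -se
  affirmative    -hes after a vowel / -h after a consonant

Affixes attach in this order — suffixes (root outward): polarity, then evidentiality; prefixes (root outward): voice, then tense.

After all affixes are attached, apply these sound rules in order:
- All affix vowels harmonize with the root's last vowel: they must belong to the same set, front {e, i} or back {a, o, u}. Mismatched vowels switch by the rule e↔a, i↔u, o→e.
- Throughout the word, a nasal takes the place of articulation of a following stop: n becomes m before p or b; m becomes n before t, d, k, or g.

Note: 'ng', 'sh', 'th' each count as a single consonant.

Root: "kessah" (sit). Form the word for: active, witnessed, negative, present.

Attach polarity negative -se → kessahse.
Attach voice active a- → akessahse.
Attach tense present k- → kakessahse.
Attach evidentiality witnessed -il → kakessahseil.
Apply vowel harmony: kakessahseil → kakessahsaul.
Nasal assimilation: no change.

kakessahsaul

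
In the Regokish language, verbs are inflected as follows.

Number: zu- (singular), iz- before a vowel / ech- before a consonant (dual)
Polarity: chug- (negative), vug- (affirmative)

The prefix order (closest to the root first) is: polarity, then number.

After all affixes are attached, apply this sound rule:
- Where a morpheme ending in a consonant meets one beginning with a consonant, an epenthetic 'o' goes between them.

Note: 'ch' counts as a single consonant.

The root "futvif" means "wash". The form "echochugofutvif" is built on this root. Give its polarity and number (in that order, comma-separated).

negative, dual

Segment: ech-chug-futvif.
polarity: chug- → negative.
number: iz/ech- → dual.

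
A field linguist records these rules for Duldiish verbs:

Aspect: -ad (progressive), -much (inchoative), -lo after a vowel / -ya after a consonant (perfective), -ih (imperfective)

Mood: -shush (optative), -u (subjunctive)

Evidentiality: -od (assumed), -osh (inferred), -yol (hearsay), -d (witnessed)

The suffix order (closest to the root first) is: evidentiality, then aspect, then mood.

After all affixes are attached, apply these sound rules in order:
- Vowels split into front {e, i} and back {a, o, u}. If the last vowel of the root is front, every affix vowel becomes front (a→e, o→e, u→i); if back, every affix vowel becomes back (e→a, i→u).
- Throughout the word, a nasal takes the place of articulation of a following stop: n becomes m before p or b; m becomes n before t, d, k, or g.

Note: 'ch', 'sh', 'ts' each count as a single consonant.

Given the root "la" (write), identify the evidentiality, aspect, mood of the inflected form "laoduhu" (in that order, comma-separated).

Segment: la-od-ih-u.
evidentiality: -od → assumed.
aspect: -ih → imperfective.
mood: -u → subjunctive.

assumed, imperfective, subjunctive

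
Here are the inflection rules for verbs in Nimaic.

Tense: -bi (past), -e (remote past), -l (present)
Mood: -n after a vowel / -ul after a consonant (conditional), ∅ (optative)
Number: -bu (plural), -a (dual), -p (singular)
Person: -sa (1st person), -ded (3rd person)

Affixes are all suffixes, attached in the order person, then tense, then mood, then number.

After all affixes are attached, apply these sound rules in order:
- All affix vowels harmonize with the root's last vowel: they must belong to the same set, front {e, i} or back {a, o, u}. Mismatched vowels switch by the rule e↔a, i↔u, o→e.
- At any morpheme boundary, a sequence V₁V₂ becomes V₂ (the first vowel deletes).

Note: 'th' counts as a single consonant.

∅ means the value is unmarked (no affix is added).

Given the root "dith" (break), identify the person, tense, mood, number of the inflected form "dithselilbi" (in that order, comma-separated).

Segment: dith-sa-l-ul-bu.
person: -sa → 1st person.
tense: -l → present.
mood: -n/ul → conditional.
number: -bu → plural.

1st person, present, conditional, plural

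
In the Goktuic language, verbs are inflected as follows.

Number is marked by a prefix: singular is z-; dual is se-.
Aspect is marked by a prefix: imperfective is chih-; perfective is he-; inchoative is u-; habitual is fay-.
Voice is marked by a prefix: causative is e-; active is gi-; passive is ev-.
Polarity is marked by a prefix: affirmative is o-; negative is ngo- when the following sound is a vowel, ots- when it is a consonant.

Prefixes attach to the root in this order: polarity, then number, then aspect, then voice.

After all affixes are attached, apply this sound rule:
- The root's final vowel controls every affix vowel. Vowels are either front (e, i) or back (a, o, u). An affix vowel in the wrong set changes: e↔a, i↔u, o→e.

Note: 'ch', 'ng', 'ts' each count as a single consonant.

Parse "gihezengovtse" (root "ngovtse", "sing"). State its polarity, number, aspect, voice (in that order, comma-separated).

Segment: gi-he-z-o-ngovtse.
polarity: o- → affirmative.
number: z- → singular.
aspect: he- → perfective.
voice: gi- → active.

affirmative, singular, perfective, active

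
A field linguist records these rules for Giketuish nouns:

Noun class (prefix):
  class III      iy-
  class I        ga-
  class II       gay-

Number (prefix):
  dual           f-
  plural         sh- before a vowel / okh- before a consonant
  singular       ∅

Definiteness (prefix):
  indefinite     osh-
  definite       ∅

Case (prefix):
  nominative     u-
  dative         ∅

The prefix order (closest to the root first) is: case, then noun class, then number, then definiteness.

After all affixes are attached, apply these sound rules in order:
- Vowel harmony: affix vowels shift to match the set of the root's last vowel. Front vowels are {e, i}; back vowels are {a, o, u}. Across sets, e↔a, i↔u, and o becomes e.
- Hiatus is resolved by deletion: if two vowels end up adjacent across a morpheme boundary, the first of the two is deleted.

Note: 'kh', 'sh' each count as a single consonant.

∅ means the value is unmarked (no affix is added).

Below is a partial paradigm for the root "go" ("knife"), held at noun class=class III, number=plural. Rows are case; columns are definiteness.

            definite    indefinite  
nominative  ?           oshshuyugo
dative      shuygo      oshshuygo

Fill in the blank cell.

shuyugo

Attach case nominative u- → ugo.
Attach noun class class III iy- → iyugo.
Attach number plural sh- (before vowel 'i') → shiyugo.
definiteness = definite: zero marking, form stays shiyugo.
Apply vowel harmony: shiyugo → shuyugo.
Vowel deletion: no change.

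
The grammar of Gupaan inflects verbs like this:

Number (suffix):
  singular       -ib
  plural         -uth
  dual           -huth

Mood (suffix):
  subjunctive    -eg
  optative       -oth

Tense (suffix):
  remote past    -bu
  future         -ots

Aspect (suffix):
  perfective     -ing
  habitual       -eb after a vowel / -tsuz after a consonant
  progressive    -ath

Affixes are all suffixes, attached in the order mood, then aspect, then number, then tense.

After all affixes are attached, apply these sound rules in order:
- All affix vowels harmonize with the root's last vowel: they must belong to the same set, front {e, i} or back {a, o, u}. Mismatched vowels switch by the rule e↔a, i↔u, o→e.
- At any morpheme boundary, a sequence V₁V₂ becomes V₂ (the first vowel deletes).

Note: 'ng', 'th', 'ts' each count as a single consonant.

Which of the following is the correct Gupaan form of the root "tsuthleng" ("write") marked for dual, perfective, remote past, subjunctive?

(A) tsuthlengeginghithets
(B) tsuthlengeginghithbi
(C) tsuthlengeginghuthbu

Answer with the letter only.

Attach mood subjunctive -eg → tsuthlengeg.
Attach aspect perfective -ing → tsuthlengeging.
Attach number dual -huth → tsuthlengeginghuth.
Attach tense remote past -bu → tsuthlengeginghuthbu.
Apply vowel harmony: tsuthlengeginghuthbu → tsuthlengeginghithbi.
Vowel deletion: no change.
So the correct form is tsuthlengeginghithbi, option (B).
(A) tsuthlengeginghithets is wrong: it uses future instead of remote past for tense.
(C) tsuthlengeginghuthbu is wrong: it fails to apply the sound rule(s).

B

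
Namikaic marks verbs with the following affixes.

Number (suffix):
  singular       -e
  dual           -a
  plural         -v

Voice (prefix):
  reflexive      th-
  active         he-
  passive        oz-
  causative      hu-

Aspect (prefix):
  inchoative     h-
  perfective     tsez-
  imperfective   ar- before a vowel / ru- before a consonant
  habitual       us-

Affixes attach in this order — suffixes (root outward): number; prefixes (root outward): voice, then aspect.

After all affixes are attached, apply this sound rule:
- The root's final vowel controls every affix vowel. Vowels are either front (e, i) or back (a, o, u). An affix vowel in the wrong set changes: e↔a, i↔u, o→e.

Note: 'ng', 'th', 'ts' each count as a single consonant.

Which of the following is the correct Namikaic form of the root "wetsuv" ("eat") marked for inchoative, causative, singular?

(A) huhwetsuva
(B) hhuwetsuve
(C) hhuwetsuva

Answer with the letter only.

Attach number singular -e → wetsuve.
Attach voice causative hu- → huwetsuve.
Attach aspect inchoative h- → hhuwetsuve.
Apply vowel harmony: hhuwetsuve → hhuwetsuva.
So the correct form is hhuwetsuva, option (C).
(A) huhwetsuva is wrong: it has the affixes in the wrong order.
(B) hhuwetsuve is wrong: it fails to apply the sound rule(s).

C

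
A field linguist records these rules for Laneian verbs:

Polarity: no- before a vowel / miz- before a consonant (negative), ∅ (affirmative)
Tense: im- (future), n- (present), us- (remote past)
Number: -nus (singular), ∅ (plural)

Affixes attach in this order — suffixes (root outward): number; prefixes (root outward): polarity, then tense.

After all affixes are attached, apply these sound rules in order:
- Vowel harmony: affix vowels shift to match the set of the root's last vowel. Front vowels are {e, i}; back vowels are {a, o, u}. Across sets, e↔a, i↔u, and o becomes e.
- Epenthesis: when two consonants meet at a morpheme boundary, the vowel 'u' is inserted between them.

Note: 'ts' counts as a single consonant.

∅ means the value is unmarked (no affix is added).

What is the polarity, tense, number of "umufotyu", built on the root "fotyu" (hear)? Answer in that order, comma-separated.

Segment: im-fotyu.
polarity: ∅ → affirmative.
tense: im- → future.
number: ∅ → plural.

affirmative, future, plural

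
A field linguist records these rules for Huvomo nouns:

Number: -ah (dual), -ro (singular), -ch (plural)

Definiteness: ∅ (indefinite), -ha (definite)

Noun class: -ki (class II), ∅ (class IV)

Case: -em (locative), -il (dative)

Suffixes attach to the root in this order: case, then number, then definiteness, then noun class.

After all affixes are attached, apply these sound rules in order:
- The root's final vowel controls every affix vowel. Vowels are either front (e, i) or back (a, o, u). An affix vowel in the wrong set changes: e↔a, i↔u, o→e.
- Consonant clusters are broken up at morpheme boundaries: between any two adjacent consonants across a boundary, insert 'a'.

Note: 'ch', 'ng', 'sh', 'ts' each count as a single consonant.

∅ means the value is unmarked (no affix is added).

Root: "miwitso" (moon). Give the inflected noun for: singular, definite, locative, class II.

miwitsoamarohaku

Attach case locative -em → miwitsoem.
Attach number singular -ro → miwitsoemro.
Attach definiteness definite -ha → miwitsoemroha.
Attach noun class class II -ki → miwitsoemrohaki.
Apply vowel harmony: miwitsoemrohaki → miwitsoamrohaku.
Apply epenthesis: miwitsoamrohaku → miwitsoamarohaku.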